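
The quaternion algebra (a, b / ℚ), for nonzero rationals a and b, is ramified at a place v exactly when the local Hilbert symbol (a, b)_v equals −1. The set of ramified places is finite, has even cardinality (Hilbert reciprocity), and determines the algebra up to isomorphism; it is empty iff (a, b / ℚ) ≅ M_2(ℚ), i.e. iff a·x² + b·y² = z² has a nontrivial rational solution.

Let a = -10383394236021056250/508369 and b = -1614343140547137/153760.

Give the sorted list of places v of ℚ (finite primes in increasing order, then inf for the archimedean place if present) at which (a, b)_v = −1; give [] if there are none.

[2, 5, 13, inf]

(a, b) ≡ (-10010, -2730) mod (ℚ^×)²; places V = {2, 3, 5, 7, 11, 13, 23, 29, 31, ∞}.
(a,b)_7: α=3, u≡6; β=3, v≡1 (mod 7); (6|7)=-1, (1|7)=+1; sign (−1)^1·-1^3·+1^3 = +1.
(a,b)_13: α=5, u≡4; β=1, v≡6 (mod 13); (4|13)=+1, (6|13)=-1; sign (−1)^0·+1^1·-1^5 = -1.
(a,b)_29: α=0, u≡13; β=2, v≡13 (mod 29); (13|29)=+1, (13|29)=+1; sign (−1)^0·+1^2·+1^0 = +1.
(a,b)_11: α=5, u≡4; β=6, v≡1 (mod 11); (4|11)=+1, (1|11)=+1; sign (−1)^0·+1^6·+1^5 = +1.
(a,b)_23: α=-2, u≡1; β=0, v≡11 (mod 23); (1|23)=+1, (11|23)=-1; sign (−1)^0·+1^0·-1^-2 = +1.
(a,b)_5: α=5, u≡3; β=-1, v≡4 (mod 5); (3|5)=-1, (4|5)=+1; sign (−1)^0·-1^-1·+1^5 = -1.
(a,b)_3: α=4, u≡1; β=5, v≡2 (mod 3); (1|3)=+1, (2|3)=-1; sign (−1)^0·+1^5·-1^4 = +1.
(a,b)_31: α=-2, u≡24; β=-2, v≡13 (mod 31); (24|31)=-1, (13|31)=-1; sign (−1)^0·-1^-2·-1^-2 = +1.
(a,b)_2: α=1, β=-5; u≡3, v≡3 (mod 8); ε(u)ε(v)=1·1, αω(v)=1·1, βω(u)=-5·1; sum ≡ 1  ⇒  -1.
(a,b)_∞: sgn(-10010)=−, sgn(-2730)=−, so -1.
Ram(-10010, -2730) = {2, 5, 13, ∞}; no ℚ_2-point on the conic.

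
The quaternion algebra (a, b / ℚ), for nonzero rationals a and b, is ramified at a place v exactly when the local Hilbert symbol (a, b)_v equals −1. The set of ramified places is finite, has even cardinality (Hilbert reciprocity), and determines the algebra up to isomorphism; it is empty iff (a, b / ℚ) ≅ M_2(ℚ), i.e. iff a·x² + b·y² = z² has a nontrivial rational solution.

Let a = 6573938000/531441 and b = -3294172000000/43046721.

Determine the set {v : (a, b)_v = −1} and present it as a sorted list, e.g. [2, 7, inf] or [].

(a, b) ≡ (5, -7) mod (ℚ^×)²; places V = {2, 3, 5, 7, 37, ∞}.
(a,b)_37: α=2, u≡14; β=0, v≡34 (mod 37); (14|37)=-1, (34|37)=+1; sign (−1)^0·-1^0·+1^2 = +1.
(a,b)_3: α=-12, u≡2; β=-16, v≡2 (mod 3); (2|3)=-1, (2|3)=-1; sign (−1)^0·-1^-16·-1^-12 = +1.
(a,b)_2: α=4, β=8; u≡5, v≡1 (mod 8); ε(u)ε(v)=0·0, αω(v)=4·0, βω(u)=8·1; sum ≡ 0  ⇒  +1.
(a,b)_7: α=4, u≡6; β=7, v≡6 (mod 7); (6|7)=-1, (6|7)=-1; sign (−1)^0·-1^7·-1^4 = -1.
(a,b)_∞: sgn(5)=+, sgn(-7)=−, so +1.
(a,b)_5: α=3, u≡4; β=6, v≡2 (mod 5); (4|5)=+1, (2|5)=-1; sign (−1)^0·+1^6·-1^3 = -1.
Ram(5, -7) = {5, 7}; no ℚ_5-point on the conic.

[5, 7]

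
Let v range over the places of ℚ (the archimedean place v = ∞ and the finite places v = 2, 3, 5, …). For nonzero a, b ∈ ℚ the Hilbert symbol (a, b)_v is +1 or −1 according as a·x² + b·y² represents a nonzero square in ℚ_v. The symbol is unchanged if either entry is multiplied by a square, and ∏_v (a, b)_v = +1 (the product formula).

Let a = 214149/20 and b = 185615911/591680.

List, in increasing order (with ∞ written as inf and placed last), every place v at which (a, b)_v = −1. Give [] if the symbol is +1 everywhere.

Mod squares: a ≡ 3705, b ≡ 1955. Check v ∈ {∞, 2, 3, 5, 13, 17, 19, 23, 43, 53}.
v=53: a=53^0·(≡20), b=53^2·(≡1) mod 53; (20|53)=-1, (1|53)=+1; (−1)^{0·2·26}·(-1)^2·(+1)^0 = +1.
v=17: a=17^2·(≡9), b=17^1·(≡15) mod 17; (9|17)=+1, (15|17)=+1; (−1)^{2·1·8}·(+1)^1·(+1)^2 = +1.
v=43: a=43^0·(≡37), b=43^-2·(≡7) mod 43; (37|43)=-1, (7|43)=-1; (−1)^{0·-2·21}·(-1)^-2·(-1)^0 = +1.
v=3: a=3^1·(≡2), b=3^0·(≡2) mod 3; (2|3)=-1, (2|3)=-1; (−1)^{1·0·1}·(-1)^0·(-1)^1 = -1.
v=∞: 3705 > 0 and 1955 > 0  ⇒  (a,b)_∞ = +1.
v=5: a=5^-1·(≡1), b=5^-1·(≡1) mod 5; (1|5)=+1, (1|5)=+1; (−1)^{-1·-1·2}·(+1)^-1·(+1)^-1 = +1.
v=13: a=13^1·(≡4), b=13^2·(≡6) mod 13; (4|13)=+1, (6|13)=-1; (−1)^{1·2·6}·(+1)^2·(-1)^1 = -1.
v=2: v_2(a)=-2, v_2(b)=-6; units ≡ 1, 3 (mod 8); ε·ε+αω+βω = 0·1+-2·1+-6·0 ≡ 0  ⇒  (a,b)_2 = +1.
v=23: a=23^0·(≡9), b=23^1·(≡8) mod 23; (9|23)=+1, (8|23)=+1; (−1)^{0·1·11}·(+1)^1·(+1)^0 = +1.
v=19: a=19^1·(≡4), b=19^0·(≡9) mod 19; (4|19)=+1, (9|19)=+1; (−1)^{1·0·9}·(+1)^0·(+1)^1 = +1.
Ram(3705, 1955) = {3, 13}; no ℚ_3-point on the conic.

[3, 13]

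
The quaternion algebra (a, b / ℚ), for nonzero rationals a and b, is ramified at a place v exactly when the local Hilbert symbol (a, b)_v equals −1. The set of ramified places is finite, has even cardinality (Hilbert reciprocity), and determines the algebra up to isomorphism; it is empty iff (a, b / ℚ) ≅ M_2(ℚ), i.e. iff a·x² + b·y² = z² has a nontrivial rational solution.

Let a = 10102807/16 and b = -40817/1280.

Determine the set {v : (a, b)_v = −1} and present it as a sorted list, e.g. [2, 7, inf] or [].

Mod squares: a ≡ 10102807, b ≡ -85. Check v ∈ {∞, 2, 5, 7, 11, 13, 17, 31, 43, 53}.
v=17: a=17^0·(≡4), b=17^1·(≡6) mod 17; (4|17)=+1, (6|17)=-1; (−1)^{0·1·8}·(+1)^1·(-1)^0 = +1.
v=11: a=11^1·(≡5), b=11^0·(≡1) mod 11; (5|11)=+1, (1|11)=+1; (−1)^{1·0·5}·(+1)^0·(+1)^1 = +1.
v=43: a=43^1·(≡24), b=43^0·(≡1) mod 43; (24|43)=+1, (1|43)=+1; (−1)^{1·0·21}·(+1)^0·(+1)^1 = +1.
v=5: a=5^0·(≡2), b=5^-1·(≡3) mod 5; (2|5)=-1, (3|5)=-1; (−1)^{0·-1·2}·(-1)^-1·(-1)^0 = -1.
v=7: a=7^0·(≡4), b=7^4·(≡3) mod 7; (4|7)=+1, (3|7)=-1; (−1)^{0·4·3}·(+1)^4·(-1)^0 = +1.
v=∞: 10102807 > 0 and -85 < 0  ⇒  (a,b)_∞ = +1.
v=53: a=53^1·(≡45), b=53^0·(≡19) mod 53; (45|53)=-1, (19|53)=-1; (−1)^{1·0·26}·(-1)^0·(-1)^1 = -1.
v=2: v_2(a)=-4, v_2(b)=-8; units ≡ 7, 3 (mod 8); ε·ε+αω+βω = 1·1+-4·1+-8·0 ≡ 1  ⇒  (a,b)_2 = -1.
v=31: a=31^1·(≡19), b=31^0·(≡8) mod 31; (19|31)=+1, (8|31)=+1; (−1)^{1·0·15}·(+1)^0·(+1)^1 = +1.
v=13: a=13^1·(≡4), b=13^0·(≡7) mod 13; (4|13)=+1, (7|13)=-1; (−1)^{1·0·6}·(+1)^0·(-1)^1 = -1.
(10102807, -85 / ℚ) ramifies at {2, 5, 13, 53}: a division algebra.

[2, 5, 13, 53]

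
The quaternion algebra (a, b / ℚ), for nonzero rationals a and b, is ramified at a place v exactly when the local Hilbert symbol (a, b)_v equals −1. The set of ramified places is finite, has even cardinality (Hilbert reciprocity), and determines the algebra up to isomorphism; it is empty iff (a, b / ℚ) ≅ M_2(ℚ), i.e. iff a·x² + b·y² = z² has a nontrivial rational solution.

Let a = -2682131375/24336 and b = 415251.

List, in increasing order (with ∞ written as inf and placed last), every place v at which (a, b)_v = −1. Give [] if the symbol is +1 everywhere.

(a, b) ≡ (-18095, 46139) mod (ℚ^×)²; places V = {2, 3, 5, 7, 11, 13, 29, 37, 43, 47, ∞}.
(a,b)_2: α=-4, β=0; u≡1, v≡3 (mod 8); ε(u)ε(v)=0·1, αω(v)=-4·1, βω(u)=0·0; sum ≡ 0  ⇒  +1.
(a,b)_7: α=3, u≡3; β=0, v≡4 (mod 7); (3|7)=-1, (4|7)=+1; sign (−1)^0·-1^0·+1^3 = +1.
(a,b)_29: α=0, u≡7; β=1, v≡22 (mod 29); (7|29)=+1, (22|29)=+1; sign (−1)^0·+1^1·+1^0 = +1.
(a,b)_∞: sgn(-18095)=−, sgn(46139)=+, so +1.
(a,b)_3: α=-2, u≡1; β=2, v≡2 (mod 3); (1|3)=+1, (2|3)=-1; sign (−1)^0·+1^2·-1^-2 = +1.
(a,b)_11: α=3, u≡5; β=0, v≡1 (mod 11); (5|11)=+1, (1|11)=+1; sign (−1)^0·+1^0·+1^3 = +1.
(a,b)_13: α=-2, u≡12; β=0, v≡5 (mod 13); (12|13)=+1, (5|13)=-1; sign (−1)^0·+1^0·-1^-2 = +1.
(a,b)_43: α=0, u≡27; β=1, v≡25 (mod 43); (27|43)=-1, (25|43)=+1; sign (−1)^0·-1^1·+1^0 = -1.
(a,b)_37: α=0, u≡8; β=1, v≡12 (mod 37); (8|37)=-1, (12|37)=+1; sign (−1)^0·-1^1·+1^0 = -1.
(a,b)_5: α=3, u≡4; β=0, v≡1 (mod 5); (4|5)=+1, (1|5)=+1; sign (−1)^0·+1^0·+1^3 = +1.
(a,b)_47: α=1, u≡40; β=0, v≡6 (mod 47); (40|47)=-1, (6|47)=+1; sign (−1)^0·-1^0·+1^1 = +1.
Ram(-18095, 46139) = {37, 43}; no ℚ_37-point on the conic.

[37, 43]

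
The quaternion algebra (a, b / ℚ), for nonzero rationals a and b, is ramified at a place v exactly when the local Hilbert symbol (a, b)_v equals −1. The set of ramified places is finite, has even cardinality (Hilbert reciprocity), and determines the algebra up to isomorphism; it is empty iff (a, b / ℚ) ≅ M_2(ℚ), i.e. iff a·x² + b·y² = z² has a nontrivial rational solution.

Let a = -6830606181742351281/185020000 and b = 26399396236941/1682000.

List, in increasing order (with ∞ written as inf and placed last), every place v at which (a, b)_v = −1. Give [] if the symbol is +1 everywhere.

(a, b) ≡ (-22, 105) mod (ℚ^×)²; places V = {2, 3, 5, 7, 11, 13, 29, 37, ∞}.
(a,b)_∞: sgn(-22)=−, sgn(105)=+, so +1.
(a,b)_3: α=8, u≡2; β=5, v≡2 (mod 3); (2|3)=-1, (2|3)=-1; sign (−1)^0·-1^5·-1^8 = -1.
(a,b)_29: α=-2, u≡9; β=-2, v≡18 (mod 29); (9|29)=+1, (18|29)=-1; sign (−1)^0·+1^-2·-1^-2 = +1.
(a,b)_13: α=2, u≡9; β=2, v≡12 (mod 13); (9|13)=+1, (12|13)=+1; sign (−1)^0·+1^2·+1^2 = +1.
(a,b)_7: α=4, u≡3; β=3, v≡2 (mod 7); (3|7)=-1, (2|7)=+1; sign (−1)^0·-1^3·+1^4 = -1.
(a,b)_11: α=-1, u≡9; β=0, v≡2 (mod 11); (9|11)=+1, (2|11)=-1; sign (−1)^0·+1^0·-1^-1 = -1.
(a,b)_37: α=6, u≡6; β=4, v≡20 (mod 37); (6|37)=-1, (20|37)=-1; sign (−1)^0·-1^4·-1^6 = +1.
(a,b)_2: α=-5, β=-4; u≡5, v≡1 (mod 8); ε(u)ε(v)=0·0, αω(v)=-5·0, βω(u)=-4·1; sum ≡ 0  ⇒  +1.
(a,b)_5: α=-4, u≡2; β=-3, v≡1 (mod 5); (2|5)=-1, (1|5)=+1; sign (−1)^0·-1^-3·+1^-4 = -1.
(-22, 105 / ℚ) ramifies at {3, 5, 7, 11}: a division algebra.

[3, 5, 7, 11]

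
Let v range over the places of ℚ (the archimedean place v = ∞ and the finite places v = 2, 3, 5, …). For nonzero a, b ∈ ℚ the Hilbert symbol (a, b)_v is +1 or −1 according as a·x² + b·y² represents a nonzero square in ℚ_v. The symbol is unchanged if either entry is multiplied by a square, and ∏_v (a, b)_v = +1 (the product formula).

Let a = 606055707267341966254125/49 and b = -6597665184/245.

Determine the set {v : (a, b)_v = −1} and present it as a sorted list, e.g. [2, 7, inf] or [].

[2, 3, 5, 17, 19, 29]

Mod squares: a ≡ 63365, b ≡ -2451570. Check v ∈ {∞, 2, 3, 5, 7, 11, 17, 19, 23, 29}.
v=17: a=17^2·(≡10), b=17^1·(≡9) mod 17; (10|17)=-1, (9|17)=+1; (−1)^{2·1·8}·(-1)^1·(+1)^2 = -1.
v=2: v_2(a)=0, v_2(b)=5; units ≡ 5, 7 (mod 8); ε·ε+αω+βω = 0·1+0·0+5·1 ≡ 1  ⇒  (a,b)_2 = -1.
v=3: a=3^4·(≡2), b=3^1·(≡1) mod 3; (2|3)=-1, (1|3)=+1; (−1)^{4·1·1}·(-1)^1·(+1)^4 = -1.
v=23: a=23^3·(≡12), b=23^1·(≡14) mod 23; (12|23)=+1, (14|23)=-1; (−1)^{3·1·11}·(+1)^1·(-1)^3 = +1.
v=∞: 63365 > 0 and -2451570 < 0  ⇒  (a,b)_∞ = +1.
v=29: a=29^5·(≡21), b=29^2·(≡11) mod 29; (21|29)=-1, (11|29)=-1; (−1)^{5·2·14}·(-1)^2·(-1)^5 = -1.
v=5: a=5^3·(≡2), b=5^-1·(≡4) mod 5; (2|5)=-1, (4|5)=+1; (−1)^{3·-1·2}·(-1)^-1·(+1)^3 = -1.
v=11: a=11^2·(≡4), b=11^1·(≡9) mod 11; (4|11)=+1, (9|11)=+1; (−1)^{2·1·5}·(+1)^1·(+1)^2 = +1.
v=19: a=19^3·(≡14), b=19^1·(≡8) mod 19; (14|19)=-1, (8|19)=-1; (−1)^{3·1·9}·(-1)^1·(-1)^3 = -1.
v=7: a=7^-2·(≡2), b=7^-2·(≡6) mod 7; (2|7)=+1, (6|7)=-1; (−1)^{-2·-2·3}·(+1)^-2·(-1)^-2 = +1.
(63365, -2451570 / ℚ) ramifies at {2, 3, 5, 17, 19, 29}: a division algebra.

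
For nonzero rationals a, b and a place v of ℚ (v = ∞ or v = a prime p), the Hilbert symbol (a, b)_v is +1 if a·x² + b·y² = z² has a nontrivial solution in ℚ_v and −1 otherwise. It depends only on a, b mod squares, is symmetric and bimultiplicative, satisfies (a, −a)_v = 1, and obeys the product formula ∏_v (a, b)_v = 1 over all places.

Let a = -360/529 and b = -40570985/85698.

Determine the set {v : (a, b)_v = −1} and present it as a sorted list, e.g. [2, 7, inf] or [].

Mod squares: a ≡ -10, b ≡ -1330. Check v ∈ {∞, 2, 3, 5, 7, 13, 19, 23}.
v=3: a=3^2·(≡2), b=3^-4·(≡2) mod 3; (2|3)=-1, (2|3)=-1; (−1)^{2·-4·1}·(-1)^-4·(-1)^2 = +1.
v=7: a=7^0·(≡1), b=7^1·(≡3) mod 7; (1|7)=+1, (3|7)=-1; (−1)^{0·1·3}·(+1)^1·(-1)^0 = +1.
v=∞: -10 < 0 and -1330 < 0  ⇒  (a,b)_∞ = -1.
v=23: a=23^-2·(≡8), b=23^-2·(≡3) mod 23; (8|23)=+1, (3|23)=+1; (−1)^{-2·-2·11}·(+1)^-2·(+1)^-2 = +1.
v=13: a=13^0·(≡12), b=13^2·(≡3) mod 13; (12|13)=+1, (3|13)=+1; (−1)^{0·2·6}·(+1)^2·(+1)^0 = +1.
v=5: a=5^1·(≡2), b=5^1·(≡1) mod 5; (2|5)=-1, (1|5)=+1; (−1)^{1·1·2}·(-1)^1·(+1)^1 = -1.
v=19: a=19^0·(≡6), b=19^3·(≡4) mod 19; (6|19)=+1, (4|19)=+1; (−1)^{0·3·9}·(+1)^3·(+1)^0 = +1.
v=2: v_2(a)=3, v_2(b)=-1; units ≡ 3, 7 (mod 8); ε·ε+αω+βω = 1·1+3·0+-1·1 ≡ 0  ⇒  (a,b)_2 = +1.
|Ram(-10, -1330)| = 2, even; anisotropic at {5, ∞}.

[5, inf]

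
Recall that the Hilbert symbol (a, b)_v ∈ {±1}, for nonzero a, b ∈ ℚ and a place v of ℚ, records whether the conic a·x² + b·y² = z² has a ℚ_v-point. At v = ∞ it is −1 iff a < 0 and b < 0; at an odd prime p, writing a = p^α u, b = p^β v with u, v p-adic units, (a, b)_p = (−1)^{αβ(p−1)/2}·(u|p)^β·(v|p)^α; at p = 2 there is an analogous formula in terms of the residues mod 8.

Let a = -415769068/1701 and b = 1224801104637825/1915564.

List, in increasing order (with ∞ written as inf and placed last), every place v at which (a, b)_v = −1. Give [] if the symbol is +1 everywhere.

[3, 7, 17, 37]

(a, b) ≡ (-106743, 14481467) mod (ℚ^×)²; places V = {2, 3, 5, 7, 11, 13, 17, 23, 37, 43, ∞}.
(a,b)_23: α=1, u≡20; β=3, v≡1 (mod 23); (20|23)=-1, (1|23)=+1; sign (−1)^1·-1^3·+1^1 = +1.
(a,b)_43: α=0, u≡7; β=-2, v≡14 (mod 43); (7|43)=-1, (14|43)=+1; sign (−1)^0·-1^-2·+1^0 = +1.
(a,b)_2: α=2, β=-2; u≡1, v≡3 (mod 8); ε(u)ε(v)=0·1, αω(v)=2·1, βω(u)=-2·0; sum ≡ 0  ⇒  +1.
(a,b)_11: α=2, u≡4; β=3, v≡2 (mod 11); (4|11)=+1, (2|11)=-1; sign (−1)^0·+1^3·-1^2 = +1.
(a,b)_5: α=0, u≡2; β=2, v≡2 (mod 5); (2|5)=-1, (2|5)=-1; sign (−1)^0·-1^2·-1^0 = +1.
(a,b)_17: α=1, u≡12; β=1, v≡1 (mod 17); (12|17)=-1, (1|17)=+1; sign (−1)^0·-1^1·+1^1 = -1.
(a,b)_∞: sgn(-106743)=−, sgn(14481467)=+, so +1.
(a,b)_3: α=-5, u≡2; β=4, v≡2 (mod 3); (2|3)=-1, (2|3)=-1; sign (−1)^0·-1^4·-1^-5 = -1.
(a,b)_7: α=-1, u≡4; β=-1, v≡1 (mod 7); (4|7)=+1, (1|7)=+1; sign (−1)^1·+1^-1·+1^-1 = -1.
(a,b)_37: α=0, u≡31; β=-1, v≡29 (mod 37); (31|37)=-1, (29|37)=-1; sign (−1)^0·-1^-1·-1^0 = -1.
(a,b)_13: α=3, u≡8; β=3, v≡8 (mod 13); (8|13)=-1, (8|13)=-1; sign (−1)^0·-1^3·-1^3 = +1.
|Ram(-106743, 14481467)| = 4, even; anisotropic at {3, 7, 17, 37}.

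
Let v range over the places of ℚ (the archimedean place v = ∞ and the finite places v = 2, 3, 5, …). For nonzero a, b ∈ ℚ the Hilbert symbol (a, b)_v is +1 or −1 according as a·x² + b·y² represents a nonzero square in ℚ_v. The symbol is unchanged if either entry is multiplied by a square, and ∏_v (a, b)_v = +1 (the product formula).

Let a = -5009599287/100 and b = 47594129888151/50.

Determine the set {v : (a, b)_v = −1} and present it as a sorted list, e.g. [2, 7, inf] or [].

[11, 17, 29, 31]

(a, b) ≡ (-4600183, 80265262) mod (ℚ^×)²; places V = {2, 3, 5, 7, 11, 17, 23, 29, 31, 43, ∞}.
(a,b)_11: α=2, u≡10; β=5, v≡1 (mod 11); (10|11)=-1, (1|11)=+1; sign (−1)^0·-1^5·+1^2 = -1.
(a,b)_7: α=1, u≡3; β=1, v≡4 (mod 7); (3|7)=-1, (4|7)=+1; sign (−1)^1·-1^1·+1^1 = +1.
(a,b)_3: α=2, u≡2; β=4, v≡1 (mod 3); (2|3)=-1, (1|3)=+1; sign (−1)^0·-1^4·+1^2 = +1.
(a,b)_29: α=1, u≡26; β=0, v≡15 (mod 29); (26|29)=-1, (15|29)=-1; sign (−1)^0·-1^0·-1^1 = -1.
(a,b)_2: α=-2, β=-1; u≡1, v≡7 (mod 8); ε(u)ε(v)=0·1, αω(v)=-2·0, βω(u)=-1·0; sum ≡ 0  ⇒  +1.
(a,b)_17: α=1, u≡5; β=1, v≡13 (mod 17); (5|17)=-1, (13|17)=+1; sign (−1)^0·-1^1·+1^1 = -1.
(a,b)_23: α=0, u≡1; β=1, v≡9 (mod 23); (1|23)=+1, (9|23)=+1; sign (−1)^0·+1^1·+1^0 = +1.
(a,b)_31: α=1, u≡20; β=1, v≡28 (mod 31); (20|31)=+1, (28|31)=+1; sign (−1)^1·+1^1·+1^1 = -1.
(a,b)_43: α=1, u≡3; β=1, v≡13 (mod 43); (3|43)=-1, (13|43)=+1; sign (−1)^1·-1^1·+1^1 = +1.
(a,b)_∞: sgn(-4600183)=−, sgn(80265262)=+, so +1.
(a,b)_5: α=-2, u≡2; β=-2, v≡3 (mod 5); (2|5)=-1, (3|5)=-1; sign (−1)^0·-1^-2·-1^-2 = +1.
|Ram(-4600183, 80265262)| = 4, even; anisotropic at {11, 17, 29, 31}.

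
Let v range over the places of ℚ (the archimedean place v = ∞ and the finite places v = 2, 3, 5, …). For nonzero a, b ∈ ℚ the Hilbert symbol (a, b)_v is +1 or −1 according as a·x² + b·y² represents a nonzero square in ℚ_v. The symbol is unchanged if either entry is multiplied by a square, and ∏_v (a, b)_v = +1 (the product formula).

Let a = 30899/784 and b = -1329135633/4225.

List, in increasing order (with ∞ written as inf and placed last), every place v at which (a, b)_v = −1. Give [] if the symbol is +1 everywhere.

Mod squares: a ≡ 11, b ≡ -3013913. Check v ∈ {∞, 2, 3, 5, 7, 11, 13, 17, 19, 31, 43, 53}.
v=17: a=17^0·(≡5), b=17^1·(≡9) mod 17; (5|17)=-1, (9|17)=+1; (−1)^{0·1·8}·(-1)^1·(+1)^0 = -1.
v=31: a=31^0·(≡6), b=31^1·(≡29) mod 31; (6|31)=-1, (29|31)=-1; (−1)^{0·1·15}·(-1)^1·(-1)^0 = -1.
v=43: a=43^0·(≡24), b=43^1·(≡42) mod 43; (24|43)=+1, (42|43)=-1; (−1)^{0·1·21}·(+1)^1·(-1)^0 = +1.
v=19: a=19^0·(≡1), b=19^1·(≡5) mod 19; (1|19)=+1, (5|19)=+1; (−1)^{0·1·9}·(+1)^1·(+1)^0 = +1.
v=11: a=11^1·(≡5), b=11^0·(≡10) mod 11; (5|11)=+1, (10|11)=-1; (−1)^{1·0·5}·(+1)^0·(-1)^1 = -1.
v=3: a=3^0·(≡2), b=3^2·(≡1) mod 3; (2|3)=-1, (1|3)=+1; (−1)^{0·2·1}·(-1)^2·(+1)^0 = +1.
v=∞: 11 > 0 and -3013913 < 0  ⇒  (a,b)_∞ = +1.
v=13: a=13^0·(≡6), b=13^-2·(≡7) mod 13; (6|13)=-1, (7|13)=-1; (−1)^{0·-2·6}·(-1)^-2·(-1)^0 = +1.
v=5: a=5^0·(≡1), b=5^-2·(≡3) mod 5; (1|5)=+1, (3|5)=-1; (−1)^{0·-2·2}·(+1)^-2·(-1)^0 = +1.
v=7: a=7^-2·(≡4), b=7^3·(≡2) mod 7; (4|7)=+1, (2|7)=+1; (−1)^{-2·3·3}·(+1)^3·(+1)^-2 = +1.
v=53: a=53^2·(≡52), b=53^0·(≡17) mod 53; (52|53)=+1, (17|53)=+1; (−1)^{2·0·26}·(+1)^0·(+1)^2 = +1.
v=2: v_2(a)=-4, v_2(b)=0; units ≡ 3, 7 (mod 8); ε·ε+αω+βω = 1·1+-4·0+0·1 ≡ 1  ⇒  (a,b)_2 = -1.
|Ram(11, -3013913)| = 4, even; anisotropic at {2, 11, 17, 31}.

[2, 11, 17, 31]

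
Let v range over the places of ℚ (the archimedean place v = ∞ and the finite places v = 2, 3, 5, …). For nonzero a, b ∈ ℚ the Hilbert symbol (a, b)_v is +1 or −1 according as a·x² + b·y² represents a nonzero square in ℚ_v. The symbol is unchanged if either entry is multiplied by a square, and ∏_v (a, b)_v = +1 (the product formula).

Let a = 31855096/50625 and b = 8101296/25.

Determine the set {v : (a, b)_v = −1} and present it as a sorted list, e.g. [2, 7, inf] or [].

Mod squares: a ≡ 162526, b ≡ 6251. Check v ∈ {∞, 2, 3, 5, 7, 13, 19, 47}.
v=7: a=7^3·(≡3), b=7^1·(≡1) mod 7; (3|7)=-1, (1|7)=+1; (−1)^{3·1·3}·(-1)^1·(+1)^3 = +1.
v=2: v_2(a)=3, v_2(b)=4; units ≡ 7, 3 (mod 8); ε·ε+αω+βω = 1·1+3·1+4·0 ≡ 0  ⇒  (a,b)_2 = +1.
v=13: a=13^1·(≡3), b=13^0·(≡5) mod 13; (3|13)=+1, (5|13)=-1; (−1)^{1·0·6}·(+1)^0·(-1)^1 = -1.
v=5: a=5^-4·(≡1), b=5^-2·(≡1) mod 5; (1|5)=+1, (1|5)=+1; (−1)^{-4·-2·2}·(+1)^-2·(+1)^-4 = +1.
v=3: a=3^-4·(≡1), b=3^4·(≡2) mod 3; (1|3)=+1, (2|3)=-1; (−1)^{-4·4·1}·(+1)^4·(-1)^-4 = +1.
v=47: a=47^1·(≡36), b=47^1·(≡44) mod 47; (36|47)=+1, (44|47)=-1; (−1)^{1·1·23}·(+1)^1·(-1)^1 = +1.
v=∞: 162526 > 0 and 6251 > 0  ⇒  (a,b)_∞ = +1.
v=19: a=19^1·(≡9), b=19^1·(≡4) mod 19; (9|19)=+1, (4|19)=+1; (−1)^{1·1·9}·(+1)^1·(+1)^1 = -1.
|Ram(162526, 6251)| = 2, even; anisotropic at {13, 19}.

[13, 19]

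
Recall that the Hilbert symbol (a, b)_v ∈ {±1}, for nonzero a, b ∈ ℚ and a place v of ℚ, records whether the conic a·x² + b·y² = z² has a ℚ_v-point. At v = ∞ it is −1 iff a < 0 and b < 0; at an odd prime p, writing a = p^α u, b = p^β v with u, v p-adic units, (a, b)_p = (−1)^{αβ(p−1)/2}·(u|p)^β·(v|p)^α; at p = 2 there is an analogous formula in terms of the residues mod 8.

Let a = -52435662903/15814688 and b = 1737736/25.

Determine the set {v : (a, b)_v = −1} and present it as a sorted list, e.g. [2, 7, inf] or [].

[11, 43]

(a, b) ≡ (-19006, 8866) mod (ℚ^×)²; places V = {2, 3, 5, 7, 11, 13, 17, 19, 29, 31, 37, 43, ∞}.
(a,b)_29: α=2, u≡17; β=0, v≡15 (mod 29); (17|29)=-1, (15|29)=-1; sign (−1)^0·-1^0·-1^2 = +1.
(a,b)_13: α=1, u≡5; β=1, v≡7 (mod 13); (5|13)=-1, (7|13)=-1; sign (−1)^0·-1^1·-1^1 = +1.
(a,b)_∞: sgn(-19006)=−, sgn(8866)=+, so +1.
(a,b)_7: α=0, u≡6; β=2, v≡4 (mod 7); (6|7)=-1, (4|7)=+1; sign (−1)^0·-1^2·+1^0 = +1.
(a,b)_37: α=-2, u≡21; β=0, v≡19 (mod 37); (21|37)=+1, (19|37)=-1; sign (−1)^0·+1^0·-1^-2 = +1.
(a,b)_2: α=-5, β=3; u≡1, v≡1 (mod 8); ε(u)ε(v)=0·0, αω(v)=-5·0, βω(u)=3·0; sum ≡ 0  ⇒  +1.
(a,b)_11: α=0, u≡8; β=1, v≡9 (mod 11); (8|11)=-1, (9|11)=+1; sign (−1)^0·-1^1·+1^0 = -1.
(a,b)_17: α=1, u≡4; β=0, v≡8 (mod 17); (4|17)=+1, (8|17)=+1; sign (−1)^0·+1^0·+1^1 = +1.
(a,b)_19: α=-2, u≡15; β=0, v≡12 (mod 19); (15|19)=-1, (12|19)=-1; sign (−1)^0·-1^0·-1^-2 = +1.
(a,b)_3: α=8, u≡2; β=0, v≡1 (mod 3); (2|3)=-1, (1|3)=+1; sign (−1)^0·-1^0·+1^8 = +1.
(a,b)_43: α=1, u≡21; β=0, v≡18 (mod 43); (21|43)=+1, (18|43)=-1; sign (−1)^0·+1^0·-1^1 = -1.
(a,b)_5: α=0, u≡4; β=-2, v≡1 (mod 5); (4|5)=+1, (1|5)=+1; sign (−1)^0·+1^-2·+1^0 = +1.
(a,b)_31: α=0, u≡5; β=1, v≡9 (mod 31); (5|31)=+1, (9|31)=+1; sign (−1)^0·+1^1·+1^0 = +1.
|Ram(-19006, 8866)| = 2, even; anisotropic at {11, 43}.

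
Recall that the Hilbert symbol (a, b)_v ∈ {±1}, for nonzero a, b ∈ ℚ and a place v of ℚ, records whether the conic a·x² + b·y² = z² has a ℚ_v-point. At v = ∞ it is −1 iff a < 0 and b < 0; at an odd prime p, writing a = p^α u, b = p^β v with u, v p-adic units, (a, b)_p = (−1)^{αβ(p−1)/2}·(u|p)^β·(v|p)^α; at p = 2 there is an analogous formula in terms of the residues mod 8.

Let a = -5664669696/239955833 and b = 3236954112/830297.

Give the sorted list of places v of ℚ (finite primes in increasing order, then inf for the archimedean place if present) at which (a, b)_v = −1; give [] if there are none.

(a, b) ≡ (-17, 119) mod (ℚ^×)²; places V = {2, 3, 7, 13, 17, ∞}.
(a,b)_13: α=-2, u≡12; β=-2, v≡11 (mod 13); (12|13)=+1, (11|13)=-1; sign (−1)^0·+1^-2·-1^-2 = +1.
(a,b)_2: α=18, β=20; u≡7, v≡7 (mod 8); ε(u)ε(v)=1·1, αω(v)=18·0, βω(u)=20·0; sum ≡ 1  ⇒  -1.
(a,b)_∞: sgn(-17)=−, sgn(119)=+, so +1.
(a,b)_3: α=2, u≡1; β=2, v≡2 (mod 3); (1|3)=+1, (2|3)=-1; sign (−1)^0·+1^2·-1^2 = +1.
(a,b)_7: α=4, u≡1; β=3, v≡6 (mod 7); (1|7)=+1, (6|7)=-1; sign (−1)^0·+1^3·-1^4 = +1.
(a,b)_17: α=-5, u≡8; β=-3, v≡10 (mod 17); (8|17)=+1, (10|17)=-1; sign (−1)^0·+1^-3·-1^-5 = -1.
|Ram(-17, 119)| = 2, even; anisotropic at {2, 17}.

[2, 17]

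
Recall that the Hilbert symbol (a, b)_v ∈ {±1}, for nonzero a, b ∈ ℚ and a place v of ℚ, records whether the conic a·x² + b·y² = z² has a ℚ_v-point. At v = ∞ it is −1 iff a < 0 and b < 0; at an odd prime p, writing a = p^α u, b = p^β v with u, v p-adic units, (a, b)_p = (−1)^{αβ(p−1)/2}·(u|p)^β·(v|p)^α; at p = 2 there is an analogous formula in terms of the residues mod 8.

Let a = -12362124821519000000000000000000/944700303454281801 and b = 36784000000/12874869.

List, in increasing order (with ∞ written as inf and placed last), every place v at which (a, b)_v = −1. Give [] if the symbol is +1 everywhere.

[7, 31]

(a, b) ≡ (-3945711, 399) mod (ℚ^×)²; places V = {2, 3, 5, 7, 11, 19, 23, 29, 31, ∞}.
(a,b)_23: α=-2, u≡2; β=0, v≡2 (mod 23); (2|23)=+1, (2|23)=+1; sign (−1)^0·+1^0·+1^-2 = +1.
(a,b)_31: α=1, u≡9; β=0, v≡23 (mod 31); (9|31)=+1, (23|31)=-1; sign (−1)^0·+1^0·-1^1 = -1.
(a,b)_5: α=18, u≡4; β=6, v≡4 (mod 5); (4|5)=+1, (4|5)=+1; sign (−1)^0·+1^6·+1^18 = +1.
(a,b)_7: α=-1, u≡1; β=-1, v≡2 (mod 7); (1|7)=+1, (2|7)=+1; sign (−1)^1·+1^-1·+1^-1 = -1.
(a,b)_19: α=5, u≡4; β=1, v≡10 (mod 19); (4|19)=+1, (10|19)=-1; sign (−1)^1·+1^1·-1^5 = +1.
(a,b)_2: α=18, β=10; u≡1, v≡7 (mod 8); ε(u)ε(v)=0·1, αω(v)=18·0, βω(u)=10·0; sum ≡ 0  ⇒  +1.
(a,b)_3: α=-21, u≡2; β=-7, v≡1 (mod 3); (2|3)=-1, (1|3)=+1; sign (−1)^1·-1^-7·+1^-21 = +1.
(a,b)_11: α=5, u≡1; β=2, v≡1 (mod 11); (1|11)=+1, (1|11)=+1; sign (−1)^0·+1^2·+1^5 = +1.
(a,b)_29: α=-3, u≡5; β=-2, v≡28 (mod 29); (5|29)=+1, (28|29)=+1; sign (−1)^0·+1^-2·+1^-3 = +1.
(a,b)_∞: sgn(-3945711)=−, sgn(399)=+, so +1.
|Ram(-3945711, 399)| = 2, even; anisotropic at {7, 31}.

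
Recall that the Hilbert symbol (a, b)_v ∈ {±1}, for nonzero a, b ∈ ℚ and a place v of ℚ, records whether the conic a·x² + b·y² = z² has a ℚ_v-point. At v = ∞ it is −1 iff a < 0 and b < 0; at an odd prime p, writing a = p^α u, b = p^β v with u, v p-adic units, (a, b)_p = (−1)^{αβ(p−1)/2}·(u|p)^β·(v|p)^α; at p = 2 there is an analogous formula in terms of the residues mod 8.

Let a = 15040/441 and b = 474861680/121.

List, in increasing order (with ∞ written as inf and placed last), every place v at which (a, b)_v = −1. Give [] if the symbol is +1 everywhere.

[2, 5, 23, 47]

(a, b) ≡ (235, 102695) mod (ℚ^×)²; places V = {2, 3, 5, 7, 11, 17, 19, 23, 47, ∞}.
(a,b)_17: α=0, u≡5; β=2, v≡1 (mod 17); (5|17)=-1, (1|17)=+1; sign (−1)^0·-1^2·+1^0 = +1.
(a,b)_∞: sgn(235)=+, sgn(102695)=+, so +1.
(a,b)_23: α=0, u≡11; β=1, v≡12 (mod 23); (11|23)=-1, (12|23)=+1; sign (−1)^0·-1^1·+1^0 = -1.
(a,b)_2: α=6, β=4; u≡3, v≡7 (mod 8); ε(u)ε(v)=1·1, αω(v)=6·0, βω(u)=4·1; sum ≡ 1  ⇒  -1.
(a,b)_11: α=0, u≡3; β=-2, v≡7 (mod 11); (3|11)=+1, (7|11)=-1; sign (−1)^0·+1^-2·-1^0 = +1.
(a,b)_5: α=1, u≡3; β=1, v≡1 (mod 5); (3|5)=-1, (1|5)=+1; sign (−1)^0·-1^1·+1^1 = -1.
(a,b)_47: α=1, u≡23; β=1, v≡31 (mod 47); (23|47)=-1, (31|47)=-1; sign (−1)^1·-1^1·-1^1 = -1.
(a,b)_7: α=-2, u≡2; β=0, v≡3 (mod 7); (2|7)=+1, (3|7)=-1; sign (−1)^0·+1^0·-1^-2 = +1.
(a,b)_19: α=0, u≡17; β=1, v≡9 (mod 19); (17|19)=+1, (9|19)=+1; sign (−1)^0·+1^1·+1^0 = +1.
(a,b)_3: α=-2, u≡1; β=0, v≡2 (mod 3); (1|3)=+1, (2|3)=-1; sign (−1)^0·+1^0·-1^-2 = +1.
|Ram(235, 102695)| = 4, even; anisotropic at {2, 5, 23, 47}.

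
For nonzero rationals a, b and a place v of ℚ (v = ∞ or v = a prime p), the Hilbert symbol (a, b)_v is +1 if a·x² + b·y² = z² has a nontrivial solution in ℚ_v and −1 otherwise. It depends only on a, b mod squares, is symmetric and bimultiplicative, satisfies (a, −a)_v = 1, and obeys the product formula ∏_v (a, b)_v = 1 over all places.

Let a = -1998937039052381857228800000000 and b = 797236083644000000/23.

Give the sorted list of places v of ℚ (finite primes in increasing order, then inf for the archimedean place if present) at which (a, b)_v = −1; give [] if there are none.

[7, 19]

Mod squares: a ≡ -8778, b ≡ 12673. Check v ∈ {∞, 2, 3, 5, 7, 11, 13, 19, 23, 29}.
v=2: v_2(a)=17, v_2(b)=8; units ≡ 3, 1 (mod 8); ε·ε+αω+βω = 1·0+17·0+8·1 ≡ 0  ⇒  (a,b)_2 = +1.
v=23: a=23^0·(≡4), b=23^-1·(≡19) mod 23; (4|23)=+1, (19|23)=-1; (−1)^{0·-1·11}·(+1)^-1·(-1)^0 = +1.
v=7: a=7^3·(≡5), b=7^2·(≡3) mod 7; (5|7)=-1, (3|7)=-1; (−1)^{3·2·3}·(-1)^2·(-1)^3 = -1.
v=13: a=13^2·(≡10), b=13^2·(≡7) mod 13; (10|13)=+1, (7|13)=-1; (−1)^{2·2·6}·(+1)^2·(-1)^2 = +1.
v=19: a=19^5·(≡15), b=19^3·(≡8) mod 19; (15|19)=-1, (8|19)=-1; (−1)^{5·3·9}·(-1)^3·(-1)^5 = -1.
v=5: a=5^8·(≡2), b=5^6·(≡2) mod 5; (2|5)=-1, (2|5)=-1; (−1)^{8·6·2}·(-1)^6·(-1)^8 = +1.
v=29: a=29^2·(≡16), b=29^1·(≡3) mod 29; (16|29)=+1, (3|29)=-1; (−1)^{2·1·14}·(+1)^1·(-1)^2 = +1.
v=3: a=3^5·(≡2), b=3^0·(≡1) mod 3; (2|3)=-1, (1|3)=+1; (−1)^{5·0·1}·(-1)^0·(+1)^5 = +1.
v=11: a=11^3·(≡9), b=11^2·(≡5) mod 11; (9|11)=+1, (5|11)=+1; (−1)^{3·2·5}·(+1)^2·(+1)^3 = +1.
v=∞: -8778 < 0 and 12673 > 0  ⇒  (a,b)_∞ = +1.
|Ram(-8778, 12673)| = 2, even; anisotropic at {7, 19}.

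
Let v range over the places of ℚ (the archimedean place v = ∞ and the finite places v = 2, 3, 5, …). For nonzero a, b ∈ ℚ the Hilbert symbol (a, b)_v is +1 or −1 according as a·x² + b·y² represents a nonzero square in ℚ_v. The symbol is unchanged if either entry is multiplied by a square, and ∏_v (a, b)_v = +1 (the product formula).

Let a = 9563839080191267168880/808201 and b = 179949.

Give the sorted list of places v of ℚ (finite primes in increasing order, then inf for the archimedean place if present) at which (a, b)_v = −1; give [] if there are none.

[3, 11, 23, 37]

Mod squares: a ≡ 174455, b ≡ 179949. Check v ∈ {∞, 2, 3, 5, 7, 11, 19, 23, 29, 31, 37, 41}.
v=11: a=11^4·(≡7), b=11^1·(≡2) mod 11; (7|11)=-1, (2|11)=-1; (−1)^{4·1·5}·(-1)^1·(-1)^4 = -1.
v=41: a=41^3·(≡23), b=41^1·(≡2) mod 41; (23|41)=+1, (2|41)=+1; (−1)^{3·1·20}·(+1)^1·(+1)^3 = +1.
v=23: a=23^3·(≡4), b=23^0·(≡20) mod 23; (4|23)=+1, (20|23)=-1; (−1)^{3·0·11}·(+1)^0·(-1)^3 = -1.
v=31: a=31^-2·(≡14), b=31^0·(≡25) mod 31; (14|31)=+1, (25|31)=+1; (−1)^{-2·0·15}·(+1)^0·(+1)^-2 = +1.
v=3: a=3^6·(≡2), b=3^1·(≡1) mod 3; (2|3)=-1, (1|3)=+1; (−1)^{6·1·1}·(-1)^1·(+1)^6 = -1.
v=2: v_2(a)=4, v_2(b)=0; units ≡ 7, 5 (mod 8); ε·ε+αω+βω = 1·0+4·1+0·0 ≡ 0  ⇒  (a,b)_2 = +1.
v=∞: 174455 > 0 and 179949 > 0  ⇒  (a,b)_∞ = +1.
v=19: a=19^2·(≡17), b=19^1·(≡9) mod 19; (17|19)=+1, (9|19)=+1; (−1)^{2·1·9}·(+1)^1·(+1)^2 = +1.
v=29: a=29^-2·(≡16), b=29^0·(≡4) mod 29; (16|29)=+1, (4|29)=+1; (−1)^{-2·0·14}·(+1)^0·(+1)^-2 = +1.
v=5: a=5^1·(≡1), b=5^0·(≡4) mod 5; (1|5)=+1, (4|5)=+1; (−1)^{1·0·2}·(+1)^0·(+1)^1 = +1.
v=7: a=7^0·(≡1), b=7^1·(≡3) mod 7; (1|7)=+1, (3|7)=-1; (−1)^{0·1·3}·(+1)^1·(-1)^0 = +1.
v=37: a=37^1·(≡16), b=37^0·(≡18) mod 37; (16|37)=+1, (18|37)=-1; (−1)^{1·0·18}·(+1)^0·(-1)^1 = -1.
(174455, 179949 / ℚ) ramifies at {3, 11, 23, 37}: a division algebra.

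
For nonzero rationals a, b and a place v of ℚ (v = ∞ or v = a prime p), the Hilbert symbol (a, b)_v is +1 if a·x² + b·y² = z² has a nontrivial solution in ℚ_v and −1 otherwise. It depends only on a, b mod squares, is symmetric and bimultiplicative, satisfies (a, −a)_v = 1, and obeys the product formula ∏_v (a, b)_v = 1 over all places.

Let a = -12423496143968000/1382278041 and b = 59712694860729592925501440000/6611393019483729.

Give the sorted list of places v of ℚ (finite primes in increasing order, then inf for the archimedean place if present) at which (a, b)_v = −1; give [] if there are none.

[7, 43]

(a, b) ≡ (-455, 9331) mod (ℚ^×)²; places V = {2, 3, 5, 7, 13, 17, 19, 31, 43, ∞}.
(a,b)_43: α=2, u≡7; β=3, v≡30 (mod 43); (7|43)=-1, (30|43)=-1; sign (−1)^0·-1^3·-1^2 = -1.
(a,b)_3: α=-14, u≡1; β=-28, v≡1 (mod 3); (1|3)=+1, (1|3)=+1; sign (−1)^0·+1^-28·+1^-14 = +1.
(a,b)_2: α=8, β=14; u≡1, v≡3 (mod 8); ε(u)ε(v)=0·1, αω(v)=8·1, βω(u)=14·0; sum ≡ 0  ⇒  +1.
(a,b)_∞: sgn(-455)=−, sgn(9331)=+, so +1.
(a,b)_7: α=5, u≡5; β=9, v≡3 (mod 7); (5|7)=-1, (3|7)=-1; sign (−1)^1·-1^9·-1^5 = -1.
(a,b)_13: α=1, u≡10; β=2, v≡3 (mod 13); (10|13)=+1, (3|13)=+1; sign (−1)^0·+1^2·+1^1 = +1.
(a,b)_17: α=-2, u≡8; β=-2, v≡13 (mod 17); (8|17)=+1, (13|17)=+1; sign (−1)^0·+1^-2·+1^-2 = +1.
(a,b)_19: α=0, u≡6; β=2, v≡3 (mod 19); (6|19)=+1, (3|19)=-1; sign (−1)^0·+1^2·-1^0 = +1.
(a,b)_5: α=3, u≡1; β=4, v≡1 (mod 5); (1|5)=+1, (1|5)=+1; sign (−1)^0·+1^4·+1^3 = +1.
(a,b)_31: α=2, u≡20; β=3, v≡11 (mod 31); (20|31)=+1, (11|31)=-1; sign (−1)^0·+1^3·-1^2 = +1.
(-455, 9331 / ℚ) ramifies at {7, 43}: a division algebra.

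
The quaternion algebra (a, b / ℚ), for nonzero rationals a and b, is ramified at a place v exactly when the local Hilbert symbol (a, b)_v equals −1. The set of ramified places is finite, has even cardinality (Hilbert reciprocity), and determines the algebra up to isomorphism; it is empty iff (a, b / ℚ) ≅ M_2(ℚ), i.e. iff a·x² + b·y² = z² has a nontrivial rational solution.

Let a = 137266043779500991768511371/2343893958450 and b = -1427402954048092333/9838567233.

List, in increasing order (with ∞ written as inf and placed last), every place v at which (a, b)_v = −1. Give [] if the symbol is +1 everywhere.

(a, b) ≡ (182, -629) mod (ℚ^×)²; places V = {2, 3, 5, 7, 11, 13, 17, 23, 37, ∞}.
(a,b)_∞: sgn(182)=+, sgn(-629)=−, so +1.
(a,b)_17: α=0, u≡12; β=-1, v≡3 (mod 17); (12|17)=-1, (3|17)=-1; sign (−1)^0·-1^-1·-1^0 = -1.
(a,b)_11: α=-2, u≡8; β=-2, v≡9 (mod 11); (8|11)=-1, (9|11)=+1; sign (−1)^0·-1^-2·+1^-2 = +1.
(a,b)_7: α=1, u≡3; β=0, v≡2 (mod 7); (3|7)=-1, (2|7)=+1; sign (−1)^0·-1^0·+1^1 = +1.
(a,b)_5: α=-2, u≡2; β=0, v≡4 (mod 5); (2|5)=-1, (4|5)=+1; sign (−1)^0·-1^0·+1^-2 = +1.
(a,b)_13: α=15, u≡9; β=10, v≡6 (mod 13); (9|13)=+1, (6|13)=-1; sign (−1)^0·+1^10·-1^15 = -1.
(a,b)_2: α=-1, β=0; u≡3, v≡3 (mod 8); ε(u)ε(v)=1·1, αω(v)=-1·1, βω(u)=0·1; sum ≡ 0  ⇒  +1.
(a,b)_23: α=4, u≡20; β=4, v≡22 (mod 23); (20|23)=-1, (22|23)=-1; sign (−1)^0·-1^4·-1^4 = +1.
(a,b)_37: α=2, u≡27; β=1, v≡31 (mod 37); (27|37)=+1, (31|37)=-1; sign (−1)^0·+1^1·-1^2 = +1.
(a,b)_3: α=-18, u≡2; β=-14, v≡1 (mod 3); (2|3)=-1, (1|3)=+1; sign (−1)^0·-1^-14·+1^-18 = +1.
|Ram(182, -629)| = 2, even; anisotropic at {13, 17}.

[13, 17]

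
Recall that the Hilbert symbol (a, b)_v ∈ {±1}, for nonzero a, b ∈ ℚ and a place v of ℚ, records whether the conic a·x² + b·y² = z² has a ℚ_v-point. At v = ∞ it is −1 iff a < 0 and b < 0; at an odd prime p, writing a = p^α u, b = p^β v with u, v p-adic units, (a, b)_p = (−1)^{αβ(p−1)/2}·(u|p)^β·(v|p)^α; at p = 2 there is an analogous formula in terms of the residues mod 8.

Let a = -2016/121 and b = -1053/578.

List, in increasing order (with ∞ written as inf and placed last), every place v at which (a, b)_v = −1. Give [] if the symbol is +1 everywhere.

Mod squares: a ≡ -14, b ≡ -26. Check v ∈ {∞, 2, 3, 7, 11, 13, 17}.
v=7: a=7^1·(≡3), b=7^0·(≡1) mod 7; (3|7)=-1, (1|7)=+1; (−1)^{1·0·3}·(-1)^0·(+1)^1 = +1.
v=2: v_2(a)=5, v_2(b)=-1; units ≡ 1, 3 (mod 8); ε·ε+αω+βω = 0·1+5·1+-1·0 ≡ 1  ⇒  (a,b)_2 = -1.
v=∞: -14 < 0 and -26 < 0  ⇒  (a,b)_∞ = -1.
v=11: a=11^-2·(≡8), b=11^0·(≡6) mod 11; (8|11)=-1, (6|11)=-1; (−1)^{-2·0·5}·(-1)^0·(-1)^-2 = +1.
v=3: a=3^2·(≡1), b=3^4·(≡1) mod 3; (1|3)=+1, (1|3)=+1; (−1)^{2·4·1}·(+1)^4·(+1)^2 = +1.
v=17: a=17^0·(≡12), b=17^-2·(≡9) mod 17; (12|17)=-1, (9|17)=+1; (−1)^{0·-2·8}·(-1)^-2·(+1)^0 = +1.
v=13: a=13^0·(≡3), b=13^1·(≡6) mod 13; (3|13)=+1, (6|13)=-1; (−1)^{0·1·6}·(+1)^1·(-1)^0 = +1.
Ram(-14, -26) = {2, ∞}; no ℚ_2-point on the conic.

[2, inf]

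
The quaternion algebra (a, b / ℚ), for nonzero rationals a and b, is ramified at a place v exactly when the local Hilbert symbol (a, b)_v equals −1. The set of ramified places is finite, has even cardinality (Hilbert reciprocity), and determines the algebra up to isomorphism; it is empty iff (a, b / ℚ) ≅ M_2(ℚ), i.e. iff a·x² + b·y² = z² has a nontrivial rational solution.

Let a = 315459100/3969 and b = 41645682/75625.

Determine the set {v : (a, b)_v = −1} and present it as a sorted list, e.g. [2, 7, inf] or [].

Mod squares: a ≡ 31, b ≡ 12818. Check v ∈ {∞, 2, 3, 5, 7, 11, 13, 17, 19, 29, 31}.
v=∞: 31 > 0 and 12818 > 0  ⇒  (a,b)_∞ = +1.
v=3: a=3^-4·(≡1), b=3^2·(≡2) mod 3; (1|3)=+1, (2|3)=-1; (−1)^{-4·2·1}·(+1)^2·(-1)^-4 = +1.
v=5: a=5^2·(≡1), b=5^-4·(≡2) mod 5; (1|5)=+1, (2|5)=-1; (−1)^{2·-4·2}·(+1)^-4·(-1)^2 = +1.
v=13: a=13^0·(≡2), b=13^1·(≡7) mod 13; (2|13)=-1, (7|13)=-1; (−1)^{0·1·6}·(-1)^1·(-1)^0 = -1.
v=29: a=29^2·(≡11), b=29^1·(≡28) mod 29; (11|29)=-1, (28|29)=+1; (−1)^{2·1·14}·(-1)^1·(+1)^2 = -1.
v=2: v_2(a)=2, v_2(b)=1; units ≡ 7, 1 (mod 8); ε·ε+αω+βω = 1·0+2·0+1·0 ≡ 0  ⇒  (a,b)_2 = +1.
v=31: a=31^1·(≡9), b=31^0·(≡6) mod 31; (9|31)=+1, (6|31)=-1; (−1)^{1·0·15}·(+1)^0·(-1)^1 = -1.
v=17: a=17^0·(≡12), b=17^1·(≡7) mod 17; (12|17)=-1, (7|17)=-1; (−1)^{0·1·8}·(-1)^1·(-1)^0 = -1.
v=11: a=11^2·(≡5), b=11^-2·(≡5) mod 11; (5|11)=+1, (5|11)=+1; (−1)^{2·-2·5}·(+1)^-2·(+1)^2 = +1.
v=7: a=7^-2·(≡3), b=7^0·(≡2) mod 7; (3|7)=-1, (2|7)=+1; (−1)^{-2·0·3}·(-1)^0·(+1)^-2 = +1.
v=19: a=19^0·(≡14), b=19^2·(≡14) mod 19; (14|19)=-1, (14|19)=-1; (−1)^{0·2·9}·(-1)^2·(-1)^0 = +1.
|Ram(31, 12818)| = 4, even; anisotropic at {13, 17, 29, 31}.

[13, 17, 29, 31]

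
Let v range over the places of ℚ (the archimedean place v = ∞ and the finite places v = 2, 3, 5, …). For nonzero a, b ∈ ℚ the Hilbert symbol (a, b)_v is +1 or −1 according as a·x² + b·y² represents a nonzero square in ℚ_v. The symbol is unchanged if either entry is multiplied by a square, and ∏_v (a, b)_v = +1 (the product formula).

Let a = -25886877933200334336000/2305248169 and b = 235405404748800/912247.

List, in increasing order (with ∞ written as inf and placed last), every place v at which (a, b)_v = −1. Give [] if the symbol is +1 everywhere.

(a, b) ≡ (-3315, 1001) mod (ℚ^×)²; places V = {2, 3, 5, 7, 11, 13, 17, 19, ∞}.
(a,b)_∞: sgn(-3315)=−, sgn(1001)=+, so +1.
(a,b)_7: α=-2, u≡6; β=-1, v≡3 (mod 7); (6|7)=-1, (3|7)=-1; sign (−1)^0·-1^-1·-1^-2 = -1.
(a,b)_2: α=12, β=10; u≡5, v≡1 (mod 8); ε(u)ε(v)=0·0, αω(v)=12·0, βω(u)=10·1; sum ≡ 0  ⇒  +1.
(a,b)_17: α=1, u≡13; β=0, v≡16 (mod 17); (13|17)=+1, (16|17)=+1; sign (−1)^0·+1^0·+1^1 = +1.
(a,b)_13: α=1, u≡5; β=1, v≡12 (mod 13); (5|13)=-1, (12|13)=+1; sign (−1)^0·-1^1·+1^1 = -1.
(a,b)_19: α=-6, u≡13; β=-4, v≡10 (mod 19); (13|19)=-1, (10|19)=-1; sign (−1)^0·-1^-4·-1^-6 = +1.
(a,b)_5: α=3, u≡3; β=2, v≡1 (mod 5); (3|5)=-1, (1|5)=+1; sign (−1)^0·-1^2·+1^3 = +1.
(a,b)_3: α=17, u≡2; β=12, v≡2 (mod 3); (2|3)=-1, (2|3)=-1; sign (−1)^0·-1^12·-1^17 = -1.
(a,b)_11: α=6, u≡8; β=3, v≡9 (mod 11); (8|11)=-1, (9|11)=+1; sign (−1)^0·-1^3·+1^6 = -1.
(-3315, 1001 / ℚ) ramifies at {3, 7, 11, 13}: a division algebra.

[3, 7, 11, 13]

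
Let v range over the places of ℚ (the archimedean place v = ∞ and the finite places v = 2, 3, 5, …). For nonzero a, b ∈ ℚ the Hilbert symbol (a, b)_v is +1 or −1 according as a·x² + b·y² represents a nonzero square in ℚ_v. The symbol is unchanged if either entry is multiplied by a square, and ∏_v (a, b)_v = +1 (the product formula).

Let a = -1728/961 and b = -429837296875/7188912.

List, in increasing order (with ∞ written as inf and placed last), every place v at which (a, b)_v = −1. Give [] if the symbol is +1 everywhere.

(a, b) ≡ (-3, -156009) mod (ℚ^×)²; places V = {2, 3, 5, 7, 17, 19, 23, 31, 43, ∞}.
(a,b)_31: α=-2, u≡8; β=0, v≡18 (mod 31); (8|31)=+1, (18|31)=+1; sign (−1)^0·+1^0·+1^-2 = +1.
(a,b)_23: α=0, u≡19; β=3, v≡4 (mod 23); (19|23)=-1, (4|23)=+1; sign (−1)^0·-1^3·+1^0 = -1.
(a,b)_3: α=3, u≡2; β=-5, v≡2 (mod 3); (2|3)=-1, (2|3)=-1; sign (−1)^1·-1^-5·-1^3 = -1.
(a,b)_43: α=0, u≡31; β=-2, v≡11 (mod 43); (31|43)=+1, (11|43)=+1; sign (−1)^0·+1^-2·+1^0 = +1.
(a,b)_∞: sgn(-3)=−, sgn(-156009)=−, so -1.
(a,b)_5: α=0, u≡2; β=6, v≡4 (mod 5); (2|5)=-1, (4|5)=+1; sign (−1)^0·-1^6·+1^0 = +1.
(a,b)_17: α=0, u≡12; β=1, v≡7 (mod 17); (12|17)=-1, (7|17)=-1; sign (−1)^0·-1^1·-1^0 = -1.
(a,b)_7: α=0, u≡4; β=1, v≡2 (mod 7); (4|7)=+1, (2|7)=+1; sign (−1)^0·+1^1·+1^0 = +1.
(a,b)_2: α=6, β=-4; u≡5, v≡7 (mod 8); ε(u)ε(v)=0·1, αω(v)=6·0, βω(u)=-4·1; sum ≡ 0  ⇒  +1.
(a,b)_19: α=0, u≡7; β=1, v≡9 (mod 19); (7|19)=+1, (9|19)=+1; sign (−1)^0·+1^1·+1^0 = +1.
|Ram(-3, -156009)| = 4, even; anisotropic at {3, 17, 23, ∞}.

[3, 17, 23, inf]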